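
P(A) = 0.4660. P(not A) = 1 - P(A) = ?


P(not A) = 1 - 0.4660 = 0.5340

P(not A) = 0.5340


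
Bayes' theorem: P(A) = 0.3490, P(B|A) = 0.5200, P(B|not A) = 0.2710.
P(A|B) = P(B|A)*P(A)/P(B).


P(B) = P(B|A)*P(A) + P(B|A')*P(A')
= 0.5200*0.3490 + 0.2710*0.6510
= 0.181480 + 0.176421 = 0.357901
P(A|B) = 0.181480/0.357901 = 0.5071

P(A|B) = 0.5071


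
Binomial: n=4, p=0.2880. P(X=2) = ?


C(4,2) = 6
p^2 = 0.082944
(1-p)^2 = 0.506944
P = 6 * 0.082944 * 0.506944 = 0.2523

P(X=2) = 0.2523


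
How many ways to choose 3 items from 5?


C(5,3) = 5!/(3! × 2!)
= 120/(6 × 2)
= 10

C(5,3) = 10


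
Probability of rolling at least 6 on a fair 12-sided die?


Favorable outcomes (roll ≥ 6): 7
Total outcomes = 12
P = 7/12 = 0.5833

P = 0.5833


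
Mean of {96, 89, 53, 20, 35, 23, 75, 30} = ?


Sum = 96 + 89 + 53 + 20 + 35 + 23 + 75 + 30 = 421
n = 8
Mean = 421/8 = 52.6250

Mean = 52.6250


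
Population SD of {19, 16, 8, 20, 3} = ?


Mean = 13.2000
Variance = 43.7600
SD = sqrt(43.7600) = 6.6151

SD = 6.6151


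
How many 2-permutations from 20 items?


P(20,2) = 20!/18!
= 2432902008176640000/6402373705728000
= 380

P(20,2) = 380


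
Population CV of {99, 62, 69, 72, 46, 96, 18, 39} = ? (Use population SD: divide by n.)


Mean = 62.6250
SD = 25.9612
CV = (25.9612/62.6250)*100 = 41.4550%

CV = 41.4550%


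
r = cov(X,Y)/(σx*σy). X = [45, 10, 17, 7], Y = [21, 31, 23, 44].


Mean X = 19.7500, Mean Y = 29.7500
SD X = 15.022899, SD Y = 9.038114
Cov = -99.062500
r = -99.062500/(15.022899*9.038114) = -0.7296

r = -0.7296


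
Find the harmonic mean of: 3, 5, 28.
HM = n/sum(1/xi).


Sum of reciprocals = 1/3 + 1/5 + 1/28 = 0.569048
HM = 3/0.569048 = 5.2720

HM = 5.2720


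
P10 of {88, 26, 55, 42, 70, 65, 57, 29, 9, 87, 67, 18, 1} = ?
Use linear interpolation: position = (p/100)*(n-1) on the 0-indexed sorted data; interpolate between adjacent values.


Sorted: 1, 9, 18, 26, 29, 42, 55, 57, 65, 67, 70, 87, 88
n = 13
Index = 10/100 * 12 = 1.2000
Lower = data[1] = 9, Upper = data[2] = 18
P10 = 9 + 0.2000*(9) = 10.8000

P10 = 10.8000


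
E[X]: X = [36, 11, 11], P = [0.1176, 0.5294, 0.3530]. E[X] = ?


E[X] = 36*0.1176 + 11*0.5294 + 11*0.3530
= 4.2336 + 5.8234 + 3.8830
= 13.9400

E[X] = 13.9400


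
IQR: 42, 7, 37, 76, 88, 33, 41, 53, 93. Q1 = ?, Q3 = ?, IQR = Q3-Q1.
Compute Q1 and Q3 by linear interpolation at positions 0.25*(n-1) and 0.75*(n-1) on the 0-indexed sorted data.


Sorted: 7, 33, 37, 41, 42, 53, 76, 88, 93
Q1 (25th %ile) = 37.0000
Q3 (75th %ile) = 76.0000
IQR = 76.0000 - 37.0000 = 39.0000

IQR = 39.0000


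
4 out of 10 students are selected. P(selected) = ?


P = 4/10 = 0.4000

P = 0.4000


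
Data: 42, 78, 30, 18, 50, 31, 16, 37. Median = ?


Sorted: 16, 18, 30, 31, 37, 42, 50, 78
n = 8 (even)
Middle values: 31 and 37
Median = (31+37)/2 = 34.0000

Median = 34.0000


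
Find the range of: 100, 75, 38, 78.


Max = 100, Min = 38
Range = 100 - 38 = 62

Range = 62


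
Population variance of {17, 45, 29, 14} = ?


Mean = 26.2500
Squared deviations: 85.5625, 351.5625, 7.5625, 150.0625
Sum = 594.7500
Variance = 594.7500/4 = 148.6875

Variance = 148.6875


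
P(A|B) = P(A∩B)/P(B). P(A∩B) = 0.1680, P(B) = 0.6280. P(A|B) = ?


P(A|B) = 0.1680/0.6280 = 0.2675

P(A|B) = 0.2675


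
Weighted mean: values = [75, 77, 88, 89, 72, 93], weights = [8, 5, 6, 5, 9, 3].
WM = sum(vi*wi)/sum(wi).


Numerator = 75*8 + 77*5 + 88*6 + 89*5 + 72*9 + 93*3 = 2885
Denominator = 8 + 5 + 6 + 5 + 9 + 3 = 36
WM = 2885/36 = 80.1389

WM = 80.1389


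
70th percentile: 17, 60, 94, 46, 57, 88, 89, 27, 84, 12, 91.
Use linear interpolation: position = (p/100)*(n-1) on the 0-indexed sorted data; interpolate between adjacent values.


Sorted: 12, 17, 27, 46, 57, 60, 84, 88, 89, 91, 94
n = 11
Index = 70/100 * 10 = 7.0000
Lower = data[7] = 88, Upper = data[8] = 89
P70 = 88 + 0*(1) = 88.0000

P70 = 88.0000


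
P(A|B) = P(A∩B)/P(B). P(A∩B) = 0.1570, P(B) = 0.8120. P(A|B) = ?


P(A|B) = 0.1570/0.8120 = 0.1933

P(A|B) = 0.1933


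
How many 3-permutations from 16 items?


P(16,3) = 16!/13!
= 20922789888000/6227020800
= 3360

P(16,3) = 3360


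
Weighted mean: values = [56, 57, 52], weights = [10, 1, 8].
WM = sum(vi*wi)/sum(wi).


Numerator = 56*10 + 57*1 + 52*8 = 1033
Denominator = 10 + 1 + 8 = 19
WM = 1033/19 = 54.3684

WM = 54.3684


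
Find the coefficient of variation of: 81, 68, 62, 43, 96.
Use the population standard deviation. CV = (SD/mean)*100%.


Mean = 70.0000
SD = 17.8550
CV = (17.8550/70.0000)*100 = 25.5071%

CV = 25.5071%


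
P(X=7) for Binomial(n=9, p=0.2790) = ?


C(9,7) = 36
p^7 = 0.000132
(1-p)^2 = 0.519841
P = 36 * 0.000132 * 0.519841 = 0.0025

P(X=7) = 0.0025


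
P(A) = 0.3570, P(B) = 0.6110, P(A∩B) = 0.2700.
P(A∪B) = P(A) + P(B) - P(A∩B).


P(A∪B) = 0.3570 + 0.6110 - 0.2700
= 0.9680 - 0.2700
= 0.6980

P(A∪B) = 0.6980


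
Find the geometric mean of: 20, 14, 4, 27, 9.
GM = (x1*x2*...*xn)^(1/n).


Product = 20 × 14 × 4 × 27 × 9 = 272160
GM = 272160^(1/5) = 12.2170

GM = 12.2170


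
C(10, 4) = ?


C(10,4) = 10!/(4! × 6!)
= 3628800/(24 × 720)
= 210

C(10,4) = 210


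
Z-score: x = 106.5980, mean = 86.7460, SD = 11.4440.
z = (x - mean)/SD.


z = (106.5980 - 86.7460)/11.4440
= 19.8520/11.4440
= 1.7347

z = 1.7347


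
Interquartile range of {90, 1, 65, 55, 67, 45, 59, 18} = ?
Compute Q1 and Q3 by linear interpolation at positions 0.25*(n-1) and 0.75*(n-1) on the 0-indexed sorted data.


Sorted: 1, 18, 45, 55, 59, 65, 67, 90
Q1 (25th %ile) = 38.2500
Q3 (75th %ile) = 65.5000
IQR = 65.5000 - 38.2500 = 27.2500

IQR = 27.2500


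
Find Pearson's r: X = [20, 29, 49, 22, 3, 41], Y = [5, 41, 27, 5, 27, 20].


Mean X = 27.3333, Mean Y = 20.8333
SD X = 14.907120, SD Y = 12.811670
Cov = 34.388889
r = 34.388889/(14.907120*12.811670) = 0.1801

r = 0.1801


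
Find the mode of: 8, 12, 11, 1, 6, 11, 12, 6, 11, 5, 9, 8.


Frequencies: 1:1, 5:1, 6:2, 8:2, 9:1, 11:3, 12:2
Max frequency = 3
Mode = 11

Mode = 11


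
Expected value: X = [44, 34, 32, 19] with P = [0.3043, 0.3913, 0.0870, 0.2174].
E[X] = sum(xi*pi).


E[X] = 44*0.3043 + 34*0.3913 + 32*0.0870 + 19*0.2174
= 13.3892 + 13.3042 + 2.7840 + 4.1306
= 33.6080

E[X] = 33.6080


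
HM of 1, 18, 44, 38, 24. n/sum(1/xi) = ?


Sum of reciprocals = 1/1 + 1/18 + 1/44 + 1/38 + 1/24 = 1.146265
HM = 5/1.146265 = 4.3620

HM = 4.3620


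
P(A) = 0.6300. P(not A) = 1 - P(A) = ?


P(not A) = 1 - 0.6300 = 0.3700

P(not A) = 0.3700


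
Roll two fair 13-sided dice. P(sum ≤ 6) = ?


Total outcomes = 13×13 = 169
Favorable (sum ≤ 6): 15
P = 15/169 = 0.0888

P = 0.0888


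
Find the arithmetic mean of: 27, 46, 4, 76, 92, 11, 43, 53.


Sum = 27 + 46 + 4 + 76 + 92 + 11 + 43 + 53 = 352
n = 8
Mean = 352/8 = 44.0000

Mean = 44.0000


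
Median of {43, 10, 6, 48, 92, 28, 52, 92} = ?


Sorted: 6, 10, 28, 43, 48, 52, 92, 92
n = 8 (even)
Middle values: 43 and 48
Median = (43+48)/2 = 45.5000

Median = 45.5000


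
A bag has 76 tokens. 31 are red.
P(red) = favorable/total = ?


P = 31/76 = 0.4079

P = 0.4079


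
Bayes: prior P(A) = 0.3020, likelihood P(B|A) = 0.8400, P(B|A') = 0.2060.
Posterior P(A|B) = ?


P(B) = P(B|A)*P(A) + P(B|A')*P(A')
= 0.8400*0.3020 + 0.2060*0.6980
= 0.253680 + 0.143788 = 0.397468
P(A|B) = 0.253680/0.397468 = 0.6382

P(A|B) = 0.6382


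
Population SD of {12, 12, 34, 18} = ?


Mean = 19.0000
Variance = 81.0000
SD = sqrt(81.0000) = 9.0000

SD = 9.0000


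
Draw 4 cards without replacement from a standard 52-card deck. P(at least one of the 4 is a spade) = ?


P(at least one) = 1 - P(none)
P(none) = (39/52) × (38/51) × (37/50) × (36/49) = 0.303818
P(at least one) = 1 - 0.303818 = 0.6962

P = 0.6962


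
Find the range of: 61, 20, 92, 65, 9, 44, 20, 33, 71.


Max = 92, Min = 9
Range = 92 - 9 = 83

Range = 83


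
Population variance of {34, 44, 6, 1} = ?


Mean = 21.2500
Squared deviations: 162.5625, 517.5625, 232.5625, 410.0625
Sum = 1322.7500
Variance = 1322.7500/4 = 330.6875

Variance = 330.6875


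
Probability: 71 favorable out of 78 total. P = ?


P = 71/78 = 0.9103

P = 0.9103


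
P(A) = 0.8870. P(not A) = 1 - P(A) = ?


P(not A) = 1 - 0.8870 = 0.1130

P(not A) = 0.1130


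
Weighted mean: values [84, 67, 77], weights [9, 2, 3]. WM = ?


Numerator = 84*9 + 67*2 + 77*3 = 1121
Denominator = 9 + 2 + 3 = 14
WM = 1121/14 = 80.0714

WM = 80.0714


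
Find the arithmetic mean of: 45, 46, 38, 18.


Sum = 45 + 46 + 38 + 18 = 147
n = 4
Mean = 147/4 = 36.7500

Mean = 36.7500


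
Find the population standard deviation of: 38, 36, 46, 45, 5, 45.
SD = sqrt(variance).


Mean = 35.8333
Variance = 204.4722
SD = sqrt(204.4722) = 14.2994

SD = 14.2994


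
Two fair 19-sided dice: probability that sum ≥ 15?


Total outcomes = 19×19 = 361
Favorable (sum ≥ 15): 270
P = 270/361 = 0.7479

P = 0.7479


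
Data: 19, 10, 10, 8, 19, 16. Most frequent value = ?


Frequencies: 8:1, 10:2, 16:1, 19:2
Max frequency = 2
Mode = 10, 19

Mode = 10, 19


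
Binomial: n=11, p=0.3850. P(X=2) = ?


C(11,2) = 55
p^2 = 0.148225
(1-p)^9 = 0.012586
P = 55 * 0.148225 * 0.012586 = 0.1026

P(X=2) = 0.1026


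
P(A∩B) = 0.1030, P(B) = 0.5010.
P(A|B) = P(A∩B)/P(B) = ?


P(A|B) = 0.1030/0.5010 = 0.2056

P(A|B) = 0.2056


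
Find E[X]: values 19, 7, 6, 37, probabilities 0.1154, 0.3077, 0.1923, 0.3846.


E[X] = 19*0.1154 + 7*0.3077 + 6*0.1923 + 37*0.3846
= 2.1926 + 2.1539 + 1.1538 + 14.2302
= 19.7305

E[X] = 19.7305


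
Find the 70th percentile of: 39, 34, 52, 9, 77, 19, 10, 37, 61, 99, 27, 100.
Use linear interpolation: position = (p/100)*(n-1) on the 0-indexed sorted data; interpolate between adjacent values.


Sorted: 9, 10, 19, 27, 34, 37, 39, 52, 61, 77, 99, 100
n = 12
Index = 70/100 * 11 = 7.7000
Lower = data[7] = 52, Upper = data[8] = 61
P70 = 52 + 0.7000*(9) = 58.3000

P70 = 58.3000


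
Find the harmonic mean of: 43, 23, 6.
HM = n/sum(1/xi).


Sum of reciprocals = 1/43 + 1/23 + 1/6 = 0.233401
HM = 3/0.233401 = 12.8534

HM = 12.8534


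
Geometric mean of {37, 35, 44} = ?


Product = 37 × 35 × 44 = 56980
GM = 56980^(1/3) = 38.4805

GM = 38.4805


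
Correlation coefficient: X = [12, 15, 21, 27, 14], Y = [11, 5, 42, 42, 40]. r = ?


Mean X = 17.8000, Mean Y = 28.0000
SD X = 5.491812, SD Y = 16.456002
Cov = 58.200000
r = 58.200000/(5.491812*16.456002) = 0.6440

r = 0.6440


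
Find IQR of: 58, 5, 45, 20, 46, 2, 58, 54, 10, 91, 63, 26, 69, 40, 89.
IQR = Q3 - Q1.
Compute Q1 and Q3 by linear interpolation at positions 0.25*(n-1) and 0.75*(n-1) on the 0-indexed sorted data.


Sorted: 2, 5, 10, 20, 26, 40, 45, 46, 54, 58, 58, 63, 69, 89, 91
Q1 (25th %ile) = 23.0000
Q3 (75th %ile) = 60.5000
IQR = 60.5000 - 23.0000 = 37.5000

IQR = 37.5000


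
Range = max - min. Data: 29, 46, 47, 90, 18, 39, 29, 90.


Max = 90, Min = 18
Range = 90 - 18 = 72

Range = 72


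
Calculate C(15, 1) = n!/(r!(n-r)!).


C(15,1) = 15!/(1! × 14!)
= 1307674368000/(1 × 87178291200)
= 15

C(15,1) = 15


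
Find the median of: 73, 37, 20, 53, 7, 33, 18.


Sorted: 7, 18, 20, 33, 37, 53, 73
n = 7 (odd)
Middle value = 33

Median = 33


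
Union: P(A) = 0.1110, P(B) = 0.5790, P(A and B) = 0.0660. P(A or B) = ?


P(A∪B) = 0.1110 + 0.5790 - 0.0660
= 0.6900 - 0.0660
= 0.6240

P(A∪B) = 0.6240


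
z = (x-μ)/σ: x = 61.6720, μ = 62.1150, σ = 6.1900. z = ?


z = (61.6720 - 62.1150)/6.1900
= -0.4430/6.1900
= -0.0716

z = -0.0716


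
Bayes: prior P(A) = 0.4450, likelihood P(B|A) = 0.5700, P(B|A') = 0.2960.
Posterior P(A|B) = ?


P(B) = P(B|A)*P(A) + P(B|A')*P(A')
= 0.5700*0.4450 + 0.2960*0.5550
= 0.253650 + 0.164280 = 0.417930
P(A|B) = 0.253650/0.417930 = 0.6069

P(A|B) = 0.6069


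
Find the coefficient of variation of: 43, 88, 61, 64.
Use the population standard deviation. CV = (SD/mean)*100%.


Mean = 64.0000
SD = 16.0156
CV = (16.0156/64.0000)*100 = 25.0244%

CV = 25.0244%


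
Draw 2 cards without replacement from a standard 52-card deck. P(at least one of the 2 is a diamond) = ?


P(at least one) = 1 - P(none)
P(none) = (39/52) × (38/51) = 0.558824
P(at least one) = 1 - 0.558824 = 0.4412

P = 0.4412


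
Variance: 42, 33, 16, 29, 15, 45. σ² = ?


Mean = 30.0000
Squared deviations: 144.0000, 9.0000, 196.0000, 1.0000, 225.0000, 225.0000
Sum = 800.0000
Variance = 800.0000/6 = 133.3333

Variance = 133.3333


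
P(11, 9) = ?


P(11,9) = 11!/2!
= 39916800/2
= 19958400

P(11,9) = 19958400


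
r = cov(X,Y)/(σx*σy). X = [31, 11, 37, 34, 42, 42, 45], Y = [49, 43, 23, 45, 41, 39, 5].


Mean X = 34.5714, Mean Y = 35.0000
SD X = 10.648369, SD Y = 14.422205
Cov = -73.142857
r = -73.142857/(10.648369*14.422205) = -0.4763

r = -0.4763


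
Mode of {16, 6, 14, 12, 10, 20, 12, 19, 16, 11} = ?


Frequencies: 6:1, 10:1, 11:1, 12:2, 14:1, 16:2, 19:1, 20:1
Max frequency = 2
Mode = 12, 16

Mode = 12, 16


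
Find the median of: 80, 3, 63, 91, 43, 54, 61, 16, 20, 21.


Sorted: 3, 16, 20, 21, 43, 54, 61, 63, 80, 91
n = 10 (even)
Middle values: 43 and 54
Median = (43+54)/2 = 48.5000

Median = 48.5000


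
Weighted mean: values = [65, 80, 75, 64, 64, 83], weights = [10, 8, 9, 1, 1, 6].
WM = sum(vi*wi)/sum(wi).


Numerator = 65*10 + 80*8 + 75*9 + 64*1 + 64*1 + 83*6 = 2591
Denominator = 10 + 8 + 9 + 1 + 1 + 6 = 35
WM = 2591/35 = 74.0286

WM = 74.0286


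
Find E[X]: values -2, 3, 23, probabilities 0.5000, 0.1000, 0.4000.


E[X] = -2*0.5000 + 3*0.1000 + 23*0.4000
= -1.0000 + 0.3000 + 9.2000
= 8.5000

E[X] = 8.5000


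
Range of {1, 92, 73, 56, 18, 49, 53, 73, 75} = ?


Max = 92, Min = 1
Range = 92 - 1 = 91

Range = 91


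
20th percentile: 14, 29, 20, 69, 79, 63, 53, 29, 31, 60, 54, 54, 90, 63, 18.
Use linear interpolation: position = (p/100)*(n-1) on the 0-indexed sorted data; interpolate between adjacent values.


Sorted: 14, 18, 20, 29, 29, 31, 53, 54, 54, 60, 63, 63, 69, 79, 90
n = 15
Index = 20/100 * 14 = 2.8000
Lower = data[2] = 20, Upper = data[3] = 29
P20 = 20 + 0.8000*(9) = 27.2000

P20 = 27.2000


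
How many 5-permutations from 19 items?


P(19,5) = 19!/14!
= 121645100408832000/87178291200
= 1395360

P(19,5) = 1395360


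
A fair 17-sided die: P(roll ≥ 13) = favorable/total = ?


Favorable outcomes (roll ≥ 13): 5
Total outcomes = 17
P = 5/17 = 0.2941

P = 0.2941


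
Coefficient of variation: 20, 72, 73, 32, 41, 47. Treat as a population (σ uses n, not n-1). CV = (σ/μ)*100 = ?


Mean = 47.5000
SD = 19.5342
CV = (19.5342/47.5000)*100 = 41.1245%

CV = 41.1245%


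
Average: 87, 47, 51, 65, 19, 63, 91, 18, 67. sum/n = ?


Sum = 87 + 47 + 51 + 65 + 19 + 63 + 91 + 18 + 67 = 508
n = 9
Mean = 508/9 = 56.4444

Mean = 56.4444


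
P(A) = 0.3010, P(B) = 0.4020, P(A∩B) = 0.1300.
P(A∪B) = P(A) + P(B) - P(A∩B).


P(A∪B) = 0.3010 + 0.4020 - 0.1300
= 0.7030 - 0.1300
= 0.5730

P(A∪B) = 0.5730


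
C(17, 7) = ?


C(17,7) = 17!/(7! × 10!)
= 355687428096000/(5040 × 3628800)
= 19448

C(17,7) = 19448


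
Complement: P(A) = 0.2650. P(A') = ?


P(not A) = 1 - 0.2650 = 0.7350

P(not A) = 0.7350


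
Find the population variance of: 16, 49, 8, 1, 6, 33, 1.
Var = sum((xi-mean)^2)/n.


Mean = 16.2857
Squared deviations: 0.0816, 1070.2245, 68.6531, 233.6531, 105.7959, 279.3673, 233.6531
Sum = 1991.4286
Variance = 1991.4286/7 = 284.4898

Variance = 284.4898


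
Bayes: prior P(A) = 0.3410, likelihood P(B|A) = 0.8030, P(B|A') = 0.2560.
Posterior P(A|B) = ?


P(B) = P(B|A)*P(A) + P(B|A')*P(A')
= 0.8030*0.3410 + 0.2560*0.6590
= 0.273823 + 0.168704 = 0.442527
P(A|B) = 0.273823/0.442527 = 0.6188

P(A|B) = 0.6188


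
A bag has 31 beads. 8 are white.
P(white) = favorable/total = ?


P = 8/31 = 0.2581

P = 0.2581


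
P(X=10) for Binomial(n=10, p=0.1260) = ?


C(10,10) = 1
p^10 = 1.008569e-09
(1-p)^0 = 1.000000
P = 1 * 1.008569e-09 * 1.000000 = 1.0086e-09

P(X=10) = 1.0086e-09


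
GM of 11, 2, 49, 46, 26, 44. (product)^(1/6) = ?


Product = 11 × 2 × 49 × 46 × 26 × 44 = 56728672
GM = 56728672^(1/6) = 19.6020

GM = 19.6020


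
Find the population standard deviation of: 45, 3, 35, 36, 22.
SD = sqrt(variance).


Mean = 28.2000
Variance = 212.5600
SD = sqrt(212.5600) = 14.5794

SD = 14.5794


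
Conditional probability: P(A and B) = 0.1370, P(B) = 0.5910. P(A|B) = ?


P(A|B) = 0.1370/0.5910 = 0.2318

P(A|B) = 0.2318


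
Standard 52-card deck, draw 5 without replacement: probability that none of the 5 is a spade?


P(no spades) = (39/52) × (38/51) × (37/50) × (36/49) × (35/48)
= 0.2215

P = 0.2215


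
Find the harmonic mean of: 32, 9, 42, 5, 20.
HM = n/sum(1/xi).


Sum of reciprocals = 1/32 + 1/9 + 1/42 + 1/5 + 1/20 = 0.416171
HM = 5/0.416171 = 12.0143

HM = 12.0143


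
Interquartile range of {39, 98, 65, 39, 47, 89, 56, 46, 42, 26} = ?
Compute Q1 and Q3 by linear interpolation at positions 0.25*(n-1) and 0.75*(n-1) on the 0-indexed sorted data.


Sorted: 26, 39, 39, 42, 46, 47, 56, 65, 89, 98
Q1 (25th %ile) = 39.7500
Q3 (75th %ile) = 62.7500
IQR = 62.7500 - 39.7500 = 23.0000

IQR = 23.0000


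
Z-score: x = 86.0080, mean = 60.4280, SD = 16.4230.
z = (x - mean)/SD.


z = (86.0080 - 60.4280)/16.4230
= 25.5800/16.4230
= 1.5576

z = 1.5576


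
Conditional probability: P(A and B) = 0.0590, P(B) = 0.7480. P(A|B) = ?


P(A|B) = 0.0590/0.7480 = 0.0789

P(A|B) = 0.0789


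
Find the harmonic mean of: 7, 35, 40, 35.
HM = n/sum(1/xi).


Sum of reciprocals = 1/7 + 1/35 + 1/40 + 1/35 = 0.225000
HM = 4/0.225000 = 17.7778

HM = 17.7778


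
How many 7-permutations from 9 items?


P(9,7) = 9!/2!
= 362880/2
= 181440

P(9,7) = 181440


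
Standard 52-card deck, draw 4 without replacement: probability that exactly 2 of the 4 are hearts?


Hypergeometric: P(X=2) = C(13,2)·C(39,2) / C(52,4)
= 78 × 741 / 270725
= 57798/270725 = 0.2135

P = 0.2135


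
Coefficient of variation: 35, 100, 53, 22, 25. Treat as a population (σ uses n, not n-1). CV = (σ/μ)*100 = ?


Mean = 47.0000
SD = 28.6287
CV = (28.6287/47.0000)*100 = 60.9120%

CV = 60.9120%


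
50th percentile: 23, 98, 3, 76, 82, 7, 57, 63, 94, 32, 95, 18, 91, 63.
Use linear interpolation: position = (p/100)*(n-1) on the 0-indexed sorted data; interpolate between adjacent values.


Sorted: 3, 7, 18, 23, 32, 57, 63, 63, 76, 82, 91, 94, 95, 98
n = 14
Index = 50/100 * 13 = 6.5000
Lower = data[6] = 63, Upper = data[7] = 63
P50 = 63 + 0.5000*(0) = 63.0000

P50 = 63.0000


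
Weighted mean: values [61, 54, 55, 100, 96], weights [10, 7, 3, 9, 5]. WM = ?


Numerator = 61*10 + 54*7 + 55*3 + 100*9 + 96*5 = 2533
Denominator = 10 + 7 + 3 + 9 + 5 = 34
WM = 2533/34 = 74.5000

WM = 74.5000


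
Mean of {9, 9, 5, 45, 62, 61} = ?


Sum = 9 + 9 + 5 + 45 + 62 + 61 = 191
n = 6
Mean = 191/6 = 31.8333

Mean = 31.8333


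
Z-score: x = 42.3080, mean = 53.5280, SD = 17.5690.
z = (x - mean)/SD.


z = (42.3080 - 53.5280)/17.5690
= -11.2200/17.5690
= -0.6386

z = -0.6386


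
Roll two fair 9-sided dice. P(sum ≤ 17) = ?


Total outcomes = 9×9 = 81
Favorable (sum ≤ 17): 80
P = 80/81 = 0.9877

P = 0.9877


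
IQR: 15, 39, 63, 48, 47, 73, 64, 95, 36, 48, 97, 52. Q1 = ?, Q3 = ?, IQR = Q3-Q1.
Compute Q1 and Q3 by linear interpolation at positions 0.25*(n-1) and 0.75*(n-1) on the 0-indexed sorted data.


Sorted: 15, 36, 39, 47, 48, 48, 52, 63, 64, 73, 95, 97
Q1 (25th %ile) = 45.0000
Q3 (75th %ile) = 66.2500
IQR = 66.2500 - 45.0000 = 21.2500

IQR = 21.2500


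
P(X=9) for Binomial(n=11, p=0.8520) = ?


C(11,9) = 55
p^9 = 0.236568
(1-p)^2 = 0.021904
P = 55 * 0.236568 * 0.021904 = 0.2850

P(X=9) = 0.2850


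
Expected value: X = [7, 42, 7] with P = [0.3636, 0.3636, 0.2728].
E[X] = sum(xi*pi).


E[X] = 7*0.3636 + 42*0.3636 + 7*0.2728
= 2.5452 + 15.2712 + 1.9096
= 19.7260

E[X] = 19.7260


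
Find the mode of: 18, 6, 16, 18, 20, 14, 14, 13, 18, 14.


Frequencies: 6:1, 13:1, 14:3, 16:1, 18:3, 20:1
Max frequency = 3
Mode = 14, 18

Mode = 14, 18


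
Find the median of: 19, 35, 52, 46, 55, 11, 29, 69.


Sorted: 11, 19, 29, 35, 46, 52, 55, 69
n = 8 (even)
Middle values: 35 and 46
Median = (35+46)/2 = 40.5000

Median = 40.5000


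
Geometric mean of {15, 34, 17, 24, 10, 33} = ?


Product = 15 × 34 × 17 × 24 × 10 × 33 = 68666400
GM = 68666400^(1/6) = 20.2360

GM = 20.2360


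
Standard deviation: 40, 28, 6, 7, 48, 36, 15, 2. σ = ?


Mean = 22.7500
Variance = 269.6875
SD = sqrt(269.6875) = 16.4222

SD = 16.4222


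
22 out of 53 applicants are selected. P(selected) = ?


P = 22/53 = 0.4151

P = 0.4151


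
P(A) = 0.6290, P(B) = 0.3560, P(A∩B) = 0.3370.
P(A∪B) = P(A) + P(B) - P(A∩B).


P(A∪B) = 0.6290 + 0.3560 - 0.3370
= 0.9850 - 0.3370
= 0.6480

P(A∪B) = 0.6480


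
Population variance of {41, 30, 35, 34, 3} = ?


Mean = 28.6000
Squared deviations: 153.7600, 1.9600, 40.9600, 29.1600, 655.3600
Sum = 881.2000
Variance = 881.2000/5 = 176.2400

Variance = 176.2400


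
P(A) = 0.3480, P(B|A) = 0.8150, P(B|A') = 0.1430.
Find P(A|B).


P(B) = P(B|A)*P(A) + P(B|A')*P(A')
= 0.8150*0.3480 + 0.1430*0.6520
= 0.283620 + 0.093236 = 0.376856
P(A|B) = 0.283620/0.376856 = 0.7526

P(A|B) = 0.7526


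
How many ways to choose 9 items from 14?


C(14,9) = 14!/(9! × 5!)
= 87178291200/(362880 × 120)
= 2002

C(14,9) = 2002


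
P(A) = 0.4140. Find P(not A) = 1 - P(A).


P(not A) = 1 - 0.4140 = 0.5860

P(not A) = 0.5860


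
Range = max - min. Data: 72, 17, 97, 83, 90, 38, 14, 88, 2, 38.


Max = 97, Min = 2
Range = 97 - 2 = 95

Range = 95


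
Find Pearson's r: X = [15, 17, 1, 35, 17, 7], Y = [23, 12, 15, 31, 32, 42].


Mean X = 15.3333, Mean Y = 25.8333
SD X = 10.546195, SD Y = 10.350792
Cov = 18.388889
r = 18.388889/(10.546195*10.350792) = 0.1685

r = 0.1685


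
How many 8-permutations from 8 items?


P(8,8) = 8!/0!
= 40320/1
= 40320

P(8,8) = 40320


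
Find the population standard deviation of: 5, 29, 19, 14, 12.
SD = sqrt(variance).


Mean = 15.8000
Variance = 63.7600
SD = sqrt(63.7600) = 7.9850

SD = 7.9850


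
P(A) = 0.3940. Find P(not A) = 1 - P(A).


P(not A) = 1 - 0.3940 = 0.6060

P(not A) = 0.6060


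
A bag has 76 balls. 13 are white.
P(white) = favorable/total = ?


P = 13/76 = 0.1711

P = 0.1711


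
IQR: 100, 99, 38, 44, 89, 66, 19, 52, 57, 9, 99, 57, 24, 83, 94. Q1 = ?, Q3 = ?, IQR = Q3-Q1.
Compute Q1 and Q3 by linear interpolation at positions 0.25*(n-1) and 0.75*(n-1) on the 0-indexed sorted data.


Sorted: 9, 19, 24, 38, 44, 52, 57, 57, 66, 83, 89, 94, 99, 99, 100
Q1 (25th %ile) = 41.0000
Q3 (75th %ile) = 91.5000
IQR = 91.5000 - 41.0000 = 50.5000

IQR = 50.5000


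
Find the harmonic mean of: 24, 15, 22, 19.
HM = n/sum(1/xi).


Sum of reciprocals = 1/24 + 1/15 + 1/22 + 1/19 = 0.206419
HM = 4/0.206419 = 19.3780

HM = 19.3780


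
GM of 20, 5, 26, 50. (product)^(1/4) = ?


Product = 20 × 5 × 26 × 50 = 130000
GM = 130000^(1/4) = 18.9883

GM = 18.9883


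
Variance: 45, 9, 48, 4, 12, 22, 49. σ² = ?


Mean = 27.0000
Squared deviations: 324.0000, 324.0000, 441.0000, 529.0000, 225.0000, 25.0000, 484.0000
Sum = 2352.0000
Variance = 2352.0000/7 = 336.0000

Variance = 336.0000


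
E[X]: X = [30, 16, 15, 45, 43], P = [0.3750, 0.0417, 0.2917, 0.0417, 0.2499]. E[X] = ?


E[X] = 30*0.3750 + 16*0.0417 + 15*0.2917 + 45*0.0417 + 43*0.2499
= 11.2500 + 0.6672 + 4.3755 + 1.8765 + 10.7457
= 28.9149

E[X] = 28.9149


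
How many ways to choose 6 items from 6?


C(6,6) = 6!/(6! × 0!)
= 720/(720 × 1)
= 1

C(6,6) = 1


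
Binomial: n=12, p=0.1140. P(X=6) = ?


C(12,6) = 924
p^6 = 2.194973e-06
(1-p)^6 = 0.483729
P = 924 * 2.194973e-06 * 0.483729 = 0.0010

P(X=6) = 0.0010


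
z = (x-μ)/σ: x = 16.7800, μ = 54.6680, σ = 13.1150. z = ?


z = (16.7800 - 54.6680)/13.1150
= -37.8880/13.1150
= -2.8889

z = -2.8889


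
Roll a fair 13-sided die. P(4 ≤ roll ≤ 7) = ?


Favorable outcomes (4 ≤ roll ≤ 7): 4
Total outcomes = 13
P = 4/13 = 0.3077

P = 0.3077


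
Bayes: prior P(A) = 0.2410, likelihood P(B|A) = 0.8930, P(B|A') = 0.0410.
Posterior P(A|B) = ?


P(B) = P(B|A)*P(A) + P(B|A')*P(A')
= 0.8930*0.2410 + 0.0410*0.7590
= 0.215213 + 0.031119 = 0.246332
P(A|B) = 0.215213/0.246332 = 0.8737

P(A|B) = 0.8737


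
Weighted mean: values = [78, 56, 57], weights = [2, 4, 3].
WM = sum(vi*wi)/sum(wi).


Numerator = 78*2 + 56*4 + 57*3 = 551
Denominator = 2 + 4 + 3 = 9
WM = 551/9 = 61.2222

WM = 61.2222


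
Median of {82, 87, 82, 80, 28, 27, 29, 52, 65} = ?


Sorted: 27, 28, 29, 52, 65, 80, 82, 82, 87
n = 9 (odd)
Middle value = 65

Median = 65


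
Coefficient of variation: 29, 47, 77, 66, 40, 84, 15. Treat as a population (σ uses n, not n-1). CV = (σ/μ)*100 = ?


Mean = 51.1429
SD = 23.6246
CV = (23.6246/51.1429)*100 = 46.1934%

CV = 46.1934%


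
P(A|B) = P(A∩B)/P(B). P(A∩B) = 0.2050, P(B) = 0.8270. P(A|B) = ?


P(A|B) = 0.2050/0.8270 = 0.2479

P(A|B) = 0.2479


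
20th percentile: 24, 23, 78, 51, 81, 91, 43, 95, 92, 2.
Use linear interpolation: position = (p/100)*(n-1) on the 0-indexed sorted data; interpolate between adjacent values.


Sorted: 2, 23, 24, 43, 51, 78, 81, 91, 92, 95
n = 10
Index = 20/100 * 9 = 1.8000
Lower = data[1] = 23, Upper = data[2] = 24
P20 = 23 + 0.8000*(1) = 23.8000

P20 = 23.8000


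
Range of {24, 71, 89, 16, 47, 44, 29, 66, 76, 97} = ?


Max = 97, Min = 16
Range = 97 - 16 = 81

Range = 81


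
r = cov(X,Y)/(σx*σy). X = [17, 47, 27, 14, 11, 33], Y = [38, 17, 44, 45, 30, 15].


Mean X = 24.8333, Mean Y = 31.5000
SD X = 12.468850, SD Y = 12.010412
Cov = -100.916667
r = -100.916667/(12.468850*12.010412) = -0.6739

r = -0.6739


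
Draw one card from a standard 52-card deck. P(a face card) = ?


12 face cards in 52 cards
P = 12/52 = 0.2308

P = 0.2308


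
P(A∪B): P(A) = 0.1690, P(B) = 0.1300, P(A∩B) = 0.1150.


P(A∪B) = 0.1690 + 0.1300 - 0.1150
= 0.2990 - 0.1150
= 0.1840

P(A∪B) = 0.1840


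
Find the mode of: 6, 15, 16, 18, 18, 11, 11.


Frequencies: 6:1, 11:2, 15:1, 16:1, 18:2
Max frequency = 2
Mode = 11, 18

Mode = 11, 18


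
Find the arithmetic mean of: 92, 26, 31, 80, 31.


Sum = 92 + 26 + 31 + 80 + 31 = 260
n = 5
Mean = 260/5 = 52.0000

Mean = 52.0000


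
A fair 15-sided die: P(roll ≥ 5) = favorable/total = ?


Favorable outcomes (roll ≥ 5): 11
Total outcomes = 15
P = 11/15 = 0.7333

P = 0.7333


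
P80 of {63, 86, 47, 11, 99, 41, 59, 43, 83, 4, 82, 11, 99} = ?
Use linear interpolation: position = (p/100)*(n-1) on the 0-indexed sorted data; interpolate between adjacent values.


Sorted: 4, 11, 11, 41, 43, 47, 59, 63, 82, 83, 86, 99, 99
n = 13
Index = 80/100 * 12 = 9.6000
Lower = data[9] = 83, Upper = data[10] = 86
P80 = 83 + 0.6000*(3) = 84.8000

P80 = 84.8000


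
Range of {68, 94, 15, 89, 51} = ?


Max = 94, Min = 15
Range = 94 - 15 = 79

Range = 79


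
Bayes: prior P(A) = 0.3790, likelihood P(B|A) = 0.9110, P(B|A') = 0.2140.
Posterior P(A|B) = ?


P(B) = P(B|A)*P(A) + P(B|A')*P(A')
= 0.9110*0.3790 + 0.2140*0.6210
= 0.345269 + 0.132894 = 0.478163
P(A|B) = 0.345269/0.478163 = 0.7221

P(A|B) = 0.7221


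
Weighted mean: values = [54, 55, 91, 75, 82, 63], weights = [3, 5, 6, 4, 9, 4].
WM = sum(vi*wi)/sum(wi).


Numerator = 54*3 + 55*5 + 91*6 + 75*4 + 82*9 + 63*4 = 2273
Denominator = 3 + 5 + 6 + 4 + 9 + 4 = 31
WM = 2273/31 = 73.3226

WM = 73.3226


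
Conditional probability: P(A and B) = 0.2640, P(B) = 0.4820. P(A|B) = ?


P(A|B) = 0.2640/0.4820 = 0.5477

P(A|B) = 0.5477


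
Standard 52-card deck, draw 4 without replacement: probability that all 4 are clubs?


P(all clubs) = (13/52) × (12/51) × (11/50) × (10/49)
= 0.0026

P = 0.0026


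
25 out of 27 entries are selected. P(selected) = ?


P = 25/27 = 0.9259

P = 0.9259


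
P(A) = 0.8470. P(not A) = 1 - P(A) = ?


P(not A) = 1 - 0.8470 = 0.1530

P(not A) = 0.1530


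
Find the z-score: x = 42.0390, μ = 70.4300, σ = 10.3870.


z = (42.0390 - 70.4300)/10.3870
= -28.3910/10.3870
= -2.7333

z = -2.7333


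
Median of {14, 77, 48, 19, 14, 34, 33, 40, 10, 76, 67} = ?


Sorted: 10, 14, 14, 19, 33, 34, 40, 48, 67, 76, 77
n = 11 (odd)
Middle value = 34

Median = 34


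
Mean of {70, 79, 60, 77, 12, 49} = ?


Sum = 70 + 79 + 60 + 77 + 12 + 49 = 347
n = 6
Mean = 347/6 = 57.8333

Mean = 57.8333


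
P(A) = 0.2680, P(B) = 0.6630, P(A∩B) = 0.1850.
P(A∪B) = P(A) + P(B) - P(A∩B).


P(A∪B) = 0.2680 + 0.6630 - 0.1850
= 0.9310 - 0.1850
= 0.7460

P(A∪B) = 0.7460


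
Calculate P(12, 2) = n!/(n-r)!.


P(12,2) = 12!/10!
= 479001600/3628800
= 132

P(12,2) = 132


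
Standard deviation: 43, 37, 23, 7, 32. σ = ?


Mean = 28.4000
Variance = 157.4400
SD = sqrt(157.4400) = 12.5475

SD = 12.5475


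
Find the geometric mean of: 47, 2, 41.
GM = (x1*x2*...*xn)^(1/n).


Product = 47 × 2 × 41 = 3854
GM = 3854^(1/3) = 15.6785

GM = 15.6785


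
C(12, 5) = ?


C(12,5) = 12!/(5! × 7!)
= 479001600/(120 × 5040)
= 792

C(12,5) = 792


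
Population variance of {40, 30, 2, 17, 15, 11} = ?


Mean = 19.1667
Squared deviations: 434.0278, 117.3611, 294.6944, 4.6944, 17.3611, 66.6944
Sum = 934.8333
Variance = 934.8333/6 = 155.8056

Variance = 155.8056


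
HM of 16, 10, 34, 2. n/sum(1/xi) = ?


Sum of reciprocals = 1/16 + 1/10 + 1/34 + 1/2 = 0.691912
HM = 4/0.691912 = 5.7811

HM = 5.7811


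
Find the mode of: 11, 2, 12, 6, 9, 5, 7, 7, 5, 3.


Frequencies: 2:1, 3:1, 5:2, 6:1, 7:2, 9:1, 11:1, 12:1
Max frequency = 2
Mode = 5, 7

Mode = 5, 7


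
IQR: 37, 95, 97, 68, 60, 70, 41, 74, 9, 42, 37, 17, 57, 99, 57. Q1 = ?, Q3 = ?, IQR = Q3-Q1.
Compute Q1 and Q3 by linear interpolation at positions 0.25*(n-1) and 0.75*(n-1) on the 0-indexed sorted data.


Sorted: 9, 17, 37, 37, 41, 42, 57, 57, 60, 68, 70, 74, 95, 97, 99
Q1 (25th %ile) = 39.0000
Q3 (75th %ile) = 72.0000
IQR = 72.0000 - 39.0000 = 33.0000

IQR = 33.0000


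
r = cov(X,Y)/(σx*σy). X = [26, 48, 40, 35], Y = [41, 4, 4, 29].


Mean X = 37.2500, Mean Y = 19.5000
SD X = 7.980445, SD Y = 16.070159
Cov = -118.125000
r = -118.125000/(7.980445*16.070159) = -0.9211

r = -0.9211


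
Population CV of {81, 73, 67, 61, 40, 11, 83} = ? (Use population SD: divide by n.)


Mean = 59.4286
SD = 23.8678
CV = (23.8678/59.4286)*100 = 40.1622%

CV = 40.1622%


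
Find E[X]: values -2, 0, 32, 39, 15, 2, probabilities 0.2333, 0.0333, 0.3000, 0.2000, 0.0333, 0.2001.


E[X] = -2*0.2333 + 0*0.0333 + 32*0.3000 + 39*0.2000 + 15*0.0333 + 2*0.2001
= -0.4666 + 0 + 9.6000 + 7.8000 + 0.4995 + 0.4002
= 17.8331

E[X] = 17.8331


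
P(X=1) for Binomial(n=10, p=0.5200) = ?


C(10,1) = 10
p^1 = 0.520000
(1-p)^9 = 0.001353
P = 10 * 0.520000 * 0.001353 = 0.0070

P(X=1) = 0.0070


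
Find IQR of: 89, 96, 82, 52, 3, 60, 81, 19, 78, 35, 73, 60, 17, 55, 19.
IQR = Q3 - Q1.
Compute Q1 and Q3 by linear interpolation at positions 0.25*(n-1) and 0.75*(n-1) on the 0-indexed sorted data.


Sorted: 3, 17, 19, 19, 35, 52, 55, 60, 60, 73, 78, 81, 82, 89, 96
Q1 (25th %ile) = 27.0000
Q3 (75th %ile) = 79.5000
IQR = 79.5000 - 27.0000 = 52.5000

IQR = 52.5000


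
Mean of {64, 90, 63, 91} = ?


Sum = 64 + 90 + 63 + 91 = 308
n = 4
Mean = 308/4 = 77.0000

Mean = 77.0000


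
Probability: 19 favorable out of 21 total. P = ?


P = 19/21 = 0.9048

P = 0.9048


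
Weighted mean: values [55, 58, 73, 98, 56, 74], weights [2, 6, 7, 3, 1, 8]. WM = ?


Numerator = 55*2 + 58*6 + 73*7 + 98*3 + 56*1 + 74*8 = 1911
Denominator = 2 + 6 + 7 + 3 + 1 + 8 = 27
WM = 1911/27 = 70.7778

WM = 70.7778


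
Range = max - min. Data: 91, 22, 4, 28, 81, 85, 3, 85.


Max = 91, Min = 3
Range = 91 - 3 = 88

Range = 88


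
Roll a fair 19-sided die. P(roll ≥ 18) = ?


Favorable outcomes (roll ≥ 18): 2
Total outcomes = 19
P = 2/19 = 0.1053

P = 0.1053


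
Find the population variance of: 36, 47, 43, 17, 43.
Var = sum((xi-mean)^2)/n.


Mean = 37.2000
Squared deviations: 1.4400, 96.0400, 33.6400, 408.0400, 33.6400
Sum = 572.8000
Variance = 572.8000/5 = 114.5600

Variance = 114.5600


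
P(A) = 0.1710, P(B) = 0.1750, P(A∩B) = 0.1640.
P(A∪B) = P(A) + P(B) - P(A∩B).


P(A∪B) = 0.1710 + 0.1750 - 0.1640
= 0.3460 - 0.1640
= 0.1820

P(A∪B) = 0.1820


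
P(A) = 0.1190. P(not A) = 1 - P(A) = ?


P(not A) = 1 - 0.1190 = 0.8810

P(not A) = 0.8810


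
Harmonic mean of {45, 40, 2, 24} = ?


Sum of reciprocals = 1/45 + 1/40 + 1/2 + 1/24 = 0.588889
HM = 4/0.588889 = 6.7925

HM = 6.7925


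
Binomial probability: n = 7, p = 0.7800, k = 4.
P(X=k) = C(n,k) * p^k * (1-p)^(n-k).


C(7,4) = 35
p^4 = 0.370151
(1-p)^3 = 0.010648
P = 35 * 0.370151 * 0.010648 = 0.1379

P(X=4) = 0.1379


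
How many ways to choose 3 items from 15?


C(15,3) = 15!/(3! × 12!)
= 1307674368000/(6 × 479001600)
= 455

C(15,3) = 455


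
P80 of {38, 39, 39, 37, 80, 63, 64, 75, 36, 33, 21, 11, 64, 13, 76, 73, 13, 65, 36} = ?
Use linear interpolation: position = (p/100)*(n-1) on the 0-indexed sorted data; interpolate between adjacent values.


Sorted: 11, 13, 13, 21, 33, 36, 36, 37, 38, 39, 39, 63, 64, 64, 65, 73, 75, 76, 80
n = 19
Index = 80/100 * 18 = 14.4000
Lower = data[14] = 65, Upper = data[15] = 73
P80 = 65 + 0.4000*(8) = 68.2000

P80 = 68.2000


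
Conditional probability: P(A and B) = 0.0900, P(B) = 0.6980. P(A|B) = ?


P(A|B) = 0.0900/0.6980 = 0.1289

P(A|B) = 0.1289


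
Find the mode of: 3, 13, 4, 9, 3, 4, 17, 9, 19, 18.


Frequencies: 3:2, 4:2, 9:2, 13:1, 17:1, 18:1, 19:1
Max frequency = 2
Mode = 3, 4, 9

Mode = 3, 4, 9


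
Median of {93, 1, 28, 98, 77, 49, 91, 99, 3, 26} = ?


Sorted: 1, 3, 26, 28, 49, 77, 91, 93, 98, 99
n = 10 (even)
Middle values: 49 and 77
Median = (49+77)/2 = 63.0000

Median = 63.0000


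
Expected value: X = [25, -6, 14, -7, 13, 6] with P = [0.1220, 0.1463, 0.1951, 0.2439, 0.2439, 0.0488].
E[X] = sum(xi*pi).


E[X] = 25*0.1220 - 6*0.1463 + 14*0.1951 - 7*0.2439 + 13*0.2439 + 6*0.0488
= 3.0500 - 0.8778 + 2.7314 - 1.7073 + 3.1707 + 0.2928
= 6.6598

E[X] = 6.6598


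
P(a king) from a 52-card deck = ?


4 kings in 52 cards
P = 4/52 = 0.0769

P = 0.0769


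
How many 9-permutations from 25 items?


P(25,9) = 25!/16!
= 15511210043330985984000000/20922789888000
= 741354768000

P(25,9) = 741354768000


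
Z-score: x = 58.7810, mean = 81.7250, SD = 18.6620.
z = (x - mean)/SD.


z = (58.7810 - 81.7250)/18.6620
= -22.9440/18.6620
= -1.2295

z = -1.2295


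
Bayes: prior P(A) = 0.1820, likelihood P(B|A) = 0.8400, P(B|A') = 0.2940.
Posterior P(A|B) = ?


P(B) = P(B|A)*P(A) + P(B|A')*P(A')
= 0.8400*0.1820 + 0.2940*0.8180
= 0.152880 + 0.240492 = 0.393372
P(A|B) = 0.152880/0.393372 = 0.3886

P(A|B) = 0.3886


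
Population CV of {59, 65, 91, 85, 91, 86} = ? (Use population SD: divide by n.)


Mean = 79.5000
SD = 12.6984
CV = (12.6984/79.5000)*100 = 15.9729%

CV = 15.9729%


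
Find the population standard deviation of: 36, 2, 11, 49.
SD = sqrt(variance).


Mean = 24.5000
Variance = 355.2500
SD = sqrt(355.2500) = 18.8481

SD = 18.8481


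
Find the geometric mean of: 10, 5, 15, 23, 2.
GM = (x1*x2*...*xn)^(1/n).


Product = 10 × 5 × 15 × 23 × 2 = 34500
GM = 34500^(1/5) = 8.0828

GM = 8.0828


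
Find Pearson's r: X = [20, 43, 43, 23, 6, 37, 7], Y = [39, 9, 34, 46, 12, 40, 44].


Mean X = 25.5714, Mean Y = 32.0000
SD X = 14.656614, SD Y = 14.071247
Cov = -25.857143
r = -25.857143/(14.656614*14.071247) = -0.1254

r = -0.1254


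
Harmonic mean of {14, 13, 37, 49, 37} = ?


Sum of reciprocals = 1/14 + 1/13 + 1/37 + 1/49 + 1/37 = 0.222814
HM = 5/0.222814 = 22.4403

HM = 22.4403


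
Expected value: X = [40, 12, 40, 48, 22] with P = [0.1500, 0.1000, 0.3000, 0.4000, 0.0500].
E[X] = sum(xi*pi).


E[X] = 40*0.1500 + 12*0.1000 + 40*0.3000 + 48*0.4000 + 22*0.0500
= 6.0000 + 1.2000 + 12.0000 + 19.2000 + 1.1000
= 39.5000

E[X] = 39.5000


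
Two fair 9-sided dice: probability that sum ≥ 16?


Total outcomes = 9×9 = 81
Favorable (sum ≥ 16): 6
P = 6/81 = 0.0741

P = 0.0741


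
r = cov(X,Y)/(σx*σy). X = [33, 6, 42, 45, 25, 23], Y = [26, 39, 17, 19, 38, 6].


Mean X = 29.0000, Mean Y = 24.1667
SD X = 13.051181, SD Y = 11.710631
Cov = -76.000000
r = -76.000000/(13.051181*11.710631) = -0.4973

r = -0.4973


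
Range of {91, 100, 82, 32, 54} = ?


Max = 100, Min = 32
Range = 100 - 32 = 68

Range = 68


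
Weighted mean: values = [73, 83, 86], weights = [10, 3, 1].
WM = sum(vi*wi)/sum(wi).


Numerator = 73*10 + 83*3 + 86*1 = 1065
Denominator = 10 + 3 + 1 = 14
WM = 1065/14 = 76.0714

WM = 76.0714


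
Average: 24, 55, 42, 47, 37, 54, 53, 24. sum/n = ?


Sum = 24 + 55 + 42 + 47 + 37 + 54 + 53 + 24 = 336
n = 8
Mean = 336/8 = 42.0000

Mean = 42.0000


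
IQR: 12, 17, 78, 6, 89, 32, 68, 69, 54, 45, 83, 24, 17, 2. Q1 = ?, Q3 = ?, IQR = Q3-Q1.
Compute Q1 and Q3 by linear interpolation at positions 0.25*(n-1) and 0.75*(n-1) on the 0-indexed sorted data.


Sorted: 2, 6, 12, 17, 17, 24, 32, 45, 54, 68, 69, 78, 83, 89
Q1 (25th %ile) = 17.0000
Q3 (75th %ile) = 68.7500
IQR = 68.7500 - 17.0000 = 51.7500

IQR = 51.7500


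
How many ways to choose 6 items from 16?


C(16,6) = 16!/(6! × 10!)
= 20922789888000/(720 × 3628800)
= 8008

C(16,6) = 8008


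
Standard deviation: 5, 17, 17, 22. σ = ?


Mean = 15.2500
Variance = 39.1875
SD = sqrt(39.1875) = 6.2600

SD = 6.2600


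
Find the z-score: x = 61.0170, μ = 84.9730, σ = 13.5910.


z = (61.0170 - 84.9730)/13.5910
= -23.9560/13.5910
= -1.7626

z = -1.7626


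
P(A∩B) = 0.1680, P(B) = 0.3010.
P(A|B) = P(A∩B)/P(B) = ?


P(A|B) = 0.1680/0.3010 = 0.5581

P(A|B) = 0.5581


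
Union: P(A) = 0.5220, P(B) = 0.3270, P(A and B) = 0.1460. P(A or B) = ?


P(A∪B) = 0.5220 + 0.3270 - 0.1460
= 0.8490 - 0.1460
= 0.7030

P(A∪B) = 0.7030


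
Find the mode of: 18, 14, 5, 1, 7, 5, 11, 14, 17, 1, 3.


Frequencies: 1:2, 3:1, 5:2, 7:1, 11:1, 14:2, 17:1, 18:1
Max frequency = 2
Mode = 1, 5, 14

Mode = 1, 5, 14


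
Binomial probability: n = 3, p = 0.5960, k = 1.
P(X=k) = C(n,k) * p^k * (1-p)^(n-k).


C(3,1) = 3
p^1 = 0.596000
(1-p)^2 = 0.163216
P = 3 * 0.596000 * 0.163216 = 0.2918

P(X=1) = 0.2918


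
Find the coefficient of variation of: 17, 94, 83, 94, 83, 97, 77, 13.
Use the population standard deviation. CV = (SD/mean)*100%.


Mean = 69.7500
SD = 32.2597
CV = (32.2597/69.7500)*100 = 46.2504%

CV = 46.2504%


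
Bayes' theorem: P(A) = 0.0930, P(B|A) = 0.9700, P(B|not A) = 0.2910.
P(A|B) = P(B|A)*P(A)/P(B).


P(B) = P(B|A)*P(A) + P(B|A')*P(A')
= 0.9700*0.0930 + 0.2910*0.9070
= 0.090210 + 0.263937 = 0.354147
P(A|B) = 0.090210/0.354147 = 0.2547

P(A|B) = 0.2547


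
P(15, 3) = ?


P(15,3) = 15!/12!
= 1307674368000/479001600
= 2730

P(15,3) = 2730


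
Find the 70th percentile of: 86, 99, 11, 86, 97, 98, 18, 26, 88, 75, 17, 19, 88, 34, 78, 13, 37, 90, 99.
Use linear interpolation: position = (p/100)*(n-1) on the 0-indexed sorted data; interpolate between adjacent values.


Sorted: 11, 13, 17, 18, 19, 26, 34, 37, 75, 78, 86, 86, 88, 88, 90, 97, 98, 99, 99
n = 19
Index = 70/100 * 18 = 12.6000
Lower = data[12] = 88, Upper = data[13] = 88
P70 = 88 + 0.6000*(0) = 88.0000

P70 = 88.0000


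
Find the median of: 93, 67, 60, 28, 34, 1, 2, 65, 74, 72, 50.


Sorted: 1, 2, 28, 34, 50, 60, 65, 67, 72, 74, 93
n = 11 (odd)
Middle value = 60

Median = 60
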